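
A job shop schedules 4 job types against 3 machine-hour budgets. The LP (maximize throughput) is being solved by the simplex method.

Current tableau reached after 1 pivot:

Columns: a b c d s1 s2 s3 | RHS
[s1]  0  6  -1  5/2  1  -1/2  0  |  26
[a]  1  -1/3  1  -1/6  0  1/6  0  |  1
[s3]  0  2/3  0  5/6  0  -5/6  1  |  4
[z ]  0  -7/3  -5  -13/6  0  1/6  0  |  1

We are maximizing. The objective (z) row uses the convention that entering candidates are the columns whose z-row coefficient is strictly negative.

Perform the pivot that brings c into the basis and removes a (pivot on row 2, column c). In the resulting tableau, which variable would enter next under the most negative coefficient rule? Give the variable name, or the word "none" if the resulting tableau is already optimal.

b

Pivot element 1. New z-row = old z-row − (-5)·(row 2/1).
Updated z-row coefficients: a: 5, b: -4, c: 0, d: -3, s1: 0, s2: 1, s3: 0.
The most negative is -4 in column b, so b would enter next.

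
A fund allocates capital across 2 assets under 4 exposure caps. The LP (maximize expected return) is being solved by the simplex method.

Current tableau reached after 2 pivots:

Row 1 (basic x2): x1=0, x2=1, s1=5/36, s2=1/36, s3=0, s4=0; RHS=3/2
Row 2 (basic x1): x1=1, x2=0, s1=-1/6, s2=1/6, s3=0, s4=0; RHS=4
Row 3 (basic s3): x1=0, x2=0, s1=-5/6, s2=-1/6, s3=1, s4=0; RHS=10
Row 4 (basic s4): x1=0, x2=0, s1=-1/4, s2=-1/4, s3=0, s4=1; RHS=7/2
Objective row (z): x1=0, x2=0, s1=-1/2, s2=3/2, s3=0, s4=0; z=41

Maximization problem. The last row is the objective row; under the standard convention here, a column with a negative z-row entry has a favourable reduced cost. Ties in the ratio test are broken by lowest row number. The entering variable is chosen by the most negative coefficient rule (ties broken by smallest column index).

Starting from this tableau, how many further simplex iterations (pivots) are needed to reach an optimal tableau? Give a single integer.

1

pivot: s1 in, x2 out → z = 232/5
No improving column remains; optimal.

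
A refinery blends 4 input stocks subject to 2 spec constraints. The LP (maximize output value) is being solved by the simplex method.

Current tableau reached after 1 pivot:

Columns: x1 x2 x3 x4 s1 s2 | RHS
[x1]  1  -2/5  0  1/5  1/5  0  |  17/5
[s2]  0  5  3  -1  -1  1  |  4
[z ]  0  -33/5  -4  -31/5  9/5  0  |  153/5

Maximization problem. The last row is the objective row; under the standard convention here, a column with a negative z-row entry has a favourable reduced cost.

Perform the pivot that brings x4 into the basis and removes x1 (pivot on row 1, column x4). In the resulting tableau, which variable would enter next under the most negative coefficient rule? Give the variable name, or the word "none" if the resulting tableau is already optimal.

x2

Pivot element 1/5. New z-row = old z-row − (-31/5)·(row 1/(1/5)).
Updated z-row coefficients: x1: 31, x2: -19, x3: -4, x4: 0, s1: 8, s2: 0.
The most negative is -19 in column x2, so x2 would enter next.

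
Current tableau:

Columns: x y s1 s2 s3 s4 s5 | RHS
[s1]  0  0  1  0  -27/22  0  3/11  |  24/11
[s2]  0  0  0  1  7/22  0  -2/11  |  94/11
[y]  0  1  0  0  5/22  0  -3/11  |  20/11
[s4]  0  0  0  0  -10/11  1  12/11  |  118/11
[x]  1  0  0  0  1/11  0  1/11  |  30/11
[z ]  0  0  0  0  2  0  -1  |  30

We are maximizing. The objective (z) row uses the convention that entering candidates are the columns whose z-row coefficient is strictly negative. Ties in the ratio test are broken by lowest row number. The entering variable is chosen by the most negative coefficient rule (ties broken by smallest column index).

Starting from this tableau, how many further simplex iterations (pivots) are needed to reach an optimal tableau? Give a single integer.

pivot: s5 in, s1 out → z = 38
pivot: s3 in, s4 out → z = 157/4
No improving column remains; optimal.

2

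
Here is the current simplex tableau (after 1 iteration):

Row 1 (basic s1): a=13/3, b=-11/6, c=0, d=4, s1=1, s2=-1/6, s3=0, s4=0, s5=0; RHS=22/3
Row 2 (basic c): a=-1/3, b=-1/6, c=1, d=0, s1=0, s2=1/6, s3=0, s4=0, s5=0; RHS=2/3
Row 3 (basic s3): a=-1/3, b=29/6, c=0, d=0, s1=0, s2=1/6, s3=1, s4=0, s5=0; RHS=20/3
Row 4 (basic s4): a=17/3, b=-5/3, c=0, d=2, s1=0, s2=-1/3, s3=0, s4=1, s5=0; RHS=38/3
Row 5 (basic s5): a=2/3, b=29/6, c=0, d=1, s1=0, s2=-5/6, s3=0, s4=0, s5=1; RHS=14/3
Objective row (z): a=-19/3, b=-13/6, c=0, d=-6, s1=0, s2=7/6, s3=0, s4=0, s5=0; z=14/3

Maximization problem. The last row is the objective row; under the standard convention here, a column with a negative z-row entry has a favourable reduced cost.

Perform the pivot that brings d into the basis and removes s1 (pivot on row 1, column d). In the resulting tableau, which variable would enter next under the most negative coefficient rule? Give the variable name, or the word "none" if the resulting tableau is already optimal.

Pivot element 4. New z-row = old z-row − (-6)·(row 1/4).
Updated z-row coefficients: a: 1/6, b: -59/12, c: 0, d: 0, s1: 3/2, s2: 11/12, s3: 0, s4: 0, s5: 0.
The most negative is -59/12 in column b, so b would enter next.

b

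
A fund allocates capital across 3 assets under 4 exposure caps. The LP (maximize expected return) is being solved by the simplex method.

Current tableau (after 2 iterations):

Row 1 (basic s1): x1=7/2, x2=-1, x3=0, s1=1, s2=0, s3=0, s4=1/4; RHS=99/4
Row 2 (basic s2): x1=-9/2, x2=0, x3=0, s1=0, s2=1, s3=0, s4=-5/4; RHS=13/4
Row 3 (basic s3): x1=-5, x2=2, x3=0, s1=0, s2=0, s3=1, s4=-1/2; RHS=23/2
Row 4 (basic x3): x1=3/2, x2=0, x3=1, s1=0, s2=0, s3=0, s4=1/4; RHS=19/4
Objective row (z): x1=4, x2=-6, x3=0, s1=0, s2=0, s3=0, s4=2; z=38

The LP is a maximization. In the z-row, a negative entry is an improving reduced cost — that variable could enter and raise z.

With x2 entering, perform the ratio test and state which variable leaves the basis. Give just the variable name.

s3

Ratios: row 1 (s1): entry -1 ≤ 0, skip; row 2 (s2): entry 0 ≤ 0, skip; row 3 (s3): (23/2)/2 = 23/4; row 4 (x3): entry 0 ≤ 0, skip.
Minimum ratio 23/4 is in the s3 row, so s3 leaves.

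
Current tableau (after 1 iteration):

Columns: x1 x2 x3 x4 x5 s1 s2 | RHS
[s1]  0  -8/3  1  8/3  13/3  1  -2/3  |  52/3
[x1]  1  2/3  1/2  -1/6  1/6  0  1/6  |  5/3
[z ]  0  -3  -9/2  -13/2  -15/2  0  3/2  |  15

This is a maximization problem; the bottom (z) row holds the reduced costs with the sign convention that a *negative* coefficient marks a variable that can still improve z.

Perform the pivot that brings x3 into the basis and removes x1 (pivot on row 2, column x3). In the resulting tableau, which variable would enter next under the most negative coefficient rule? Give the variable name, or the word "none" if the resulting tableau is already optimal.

Pivot element 1/2. New z-row = old z-row − (-9/2)·(row 2/(1/2)).
Updated z-row coefficients: x1: 9, x2: 3, x3: 0, x4: -8, x5: -6, s1: 0, s2: 3.
The most negative is -8 in column x4, so x4 would enter next.

x4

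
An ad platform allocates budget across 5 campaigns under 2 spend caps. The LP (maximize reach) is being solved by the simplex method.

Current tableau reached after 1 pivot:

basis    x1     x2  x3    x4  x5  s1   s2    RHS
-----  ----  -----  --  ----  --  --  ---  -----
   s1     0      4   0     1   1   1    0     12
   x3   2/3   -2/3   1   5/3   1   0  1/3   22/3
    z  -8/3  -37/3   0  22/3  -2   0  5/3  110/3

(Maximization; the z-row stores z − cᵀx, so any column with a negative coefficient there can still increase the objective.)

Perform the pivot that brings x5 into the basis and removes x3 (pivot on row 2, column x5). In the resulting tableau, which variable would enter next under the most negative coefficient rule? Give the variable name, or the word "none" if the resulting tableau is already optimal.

Pivot element 1. New z-row = old z-row − (-2)·(row 2/1).
Updated z-row coefficients: x1: -4/3, x2: -41/3, x3: 2, x4: 32/3, x5: 0, s1: 0, s2: 7/3.
The most negative is -41/3 in column x2, so x2 would enter next.

x2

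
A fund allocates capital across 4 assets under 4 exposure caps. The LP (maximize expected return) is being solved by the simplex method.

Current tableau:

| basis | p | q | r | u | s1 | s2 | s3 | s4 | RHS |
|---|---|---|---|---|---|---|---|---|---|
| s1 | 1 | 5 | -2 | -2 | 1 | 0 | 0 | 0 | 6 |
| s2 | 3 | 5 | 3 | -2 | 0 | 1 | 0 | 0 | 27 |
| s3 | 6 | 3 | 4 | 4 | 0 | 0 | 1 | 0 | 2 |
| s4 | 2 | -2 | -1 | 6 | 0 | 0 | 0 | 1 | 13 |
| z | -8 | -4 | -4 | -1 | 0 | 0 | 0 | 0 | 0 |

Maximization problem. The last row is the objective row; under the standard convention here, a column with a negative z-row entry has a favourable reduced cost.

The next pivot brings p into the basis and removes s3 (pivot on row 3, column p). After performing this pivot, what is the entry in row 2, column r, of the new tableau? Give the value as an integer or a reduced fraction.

1

Pivot element is row 3, column p: 6.
Normalize row 3: new (row 3, r) = 4/6 = 2/3.
row 2 ← row 2 − 3·(new row 3): 3 − 3·(2/3) = 1.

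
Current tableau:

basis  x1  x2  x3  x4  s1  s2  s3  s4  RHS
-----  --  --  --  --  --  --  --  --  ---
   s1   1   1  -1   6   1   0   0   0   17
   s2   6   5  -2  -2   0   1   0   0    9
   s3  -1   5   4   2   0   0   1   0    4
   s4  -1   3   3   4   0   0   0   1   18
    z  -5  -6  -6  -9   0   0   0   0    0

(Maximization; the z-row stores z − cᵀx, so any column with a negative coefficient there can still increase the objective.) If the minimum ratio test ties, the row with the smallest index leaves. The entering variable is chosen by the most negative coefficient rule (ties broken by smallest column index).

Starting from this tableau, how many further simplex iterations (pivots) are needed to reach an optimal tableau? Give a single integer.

3

pivot: x4 in, s3 out → z = 18
pivot: x1 in, s1 out → z = 239/8
pivot: x3 in, s2 out → z = 5381/146
No improving column remains; optimal.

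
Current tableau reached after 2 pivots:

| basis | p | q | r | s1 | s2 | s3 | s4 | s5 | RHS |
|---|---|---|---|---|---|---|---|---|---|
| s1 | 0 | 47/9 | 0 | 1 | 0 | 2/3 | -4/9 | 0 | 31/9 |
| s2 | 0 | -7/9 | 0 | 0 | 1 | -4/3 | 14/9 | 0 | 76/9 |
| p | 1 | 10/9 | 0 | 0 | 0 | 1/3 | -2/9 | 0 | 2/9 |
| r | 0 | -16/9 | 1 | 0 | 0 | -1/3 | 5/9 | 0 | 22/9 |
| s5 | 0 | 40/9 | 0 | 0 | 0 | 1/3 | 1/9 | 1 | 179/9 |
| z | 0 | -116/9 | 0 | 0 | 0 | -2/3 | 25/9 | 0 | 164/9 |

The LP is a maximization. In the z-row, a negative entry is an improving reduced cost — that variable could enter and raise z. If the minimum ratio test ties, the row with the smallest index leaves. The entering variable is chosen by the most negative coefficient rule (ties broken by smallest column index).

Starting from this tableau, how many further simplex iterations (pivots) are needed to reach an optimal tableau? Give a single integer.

pivot: q in, p out → z = 104/5
No improving column remains; optimal.

1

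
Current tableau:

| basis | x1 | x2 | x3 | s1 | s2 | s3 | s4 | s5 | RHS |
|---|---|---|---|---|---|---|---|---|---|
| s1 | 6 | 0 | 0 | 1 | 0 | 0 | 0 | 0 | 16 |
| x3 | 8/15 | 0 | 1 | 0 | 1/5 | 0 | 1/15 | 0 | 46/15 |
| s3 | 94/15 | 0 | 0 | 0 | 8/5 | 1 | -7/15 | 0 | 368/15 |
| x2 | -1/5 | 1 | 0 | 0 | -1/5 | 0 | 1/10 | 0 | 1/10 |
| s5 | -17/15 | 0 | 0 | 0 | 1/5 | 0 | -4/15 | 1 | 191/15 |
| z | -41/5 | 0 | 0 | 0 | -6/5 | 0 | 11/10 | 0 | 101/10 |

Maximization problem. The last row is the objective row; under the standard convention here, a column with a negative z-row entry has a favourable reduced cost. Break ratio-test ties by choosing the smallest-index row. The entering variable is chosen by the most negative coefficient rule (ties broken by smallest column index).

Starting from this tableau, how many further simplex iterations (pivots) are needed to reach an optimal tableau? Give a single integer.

pivot: x1 in, s1 out → z = 959/30
pivot: s2 in, s3 out → z = 227/6
No improving column remains; optimal.

2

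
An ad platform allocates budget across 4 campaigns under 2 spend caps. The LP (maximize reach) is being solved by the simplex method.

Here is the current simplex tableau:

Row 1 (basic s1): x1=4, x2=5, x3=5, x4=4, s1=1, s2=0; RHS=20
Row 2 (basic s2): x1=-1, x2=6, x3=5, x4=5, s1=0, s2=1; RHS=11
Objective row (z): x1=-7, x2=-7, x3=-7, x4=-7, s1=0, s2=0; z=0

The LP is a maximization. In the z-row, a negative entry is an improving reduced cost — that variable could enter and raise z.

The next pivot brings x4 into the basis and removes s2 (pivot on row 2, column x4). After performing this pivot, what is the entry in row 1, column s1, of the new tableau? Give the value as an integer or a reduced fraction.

1

Pivot element is row 2, column x4: 5.
Normalize row 2: new (row 2, s1) = 0/5 = 0.
row 1 ← row 1 − 4·(new row 2): 1 − 4·0 = 1.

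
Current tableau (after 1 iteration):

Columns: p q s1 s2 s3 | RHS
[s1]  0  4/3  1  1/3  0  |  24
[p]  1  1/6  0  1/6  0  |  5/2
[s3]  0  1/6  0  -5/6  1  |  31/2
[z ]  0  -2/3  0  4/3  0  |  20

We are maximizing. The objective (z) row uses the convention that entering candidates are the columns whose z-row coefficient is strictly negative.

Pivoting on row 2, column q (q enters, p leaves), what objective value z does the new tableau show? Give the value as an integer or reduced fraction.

30

Minimum ratio for q: (5/2)/(1/6) = 15.
z changes by −(z-row coeff of q)·ratio = −(-2/3)·15 = 10.
New z = 20 + 10 = 30.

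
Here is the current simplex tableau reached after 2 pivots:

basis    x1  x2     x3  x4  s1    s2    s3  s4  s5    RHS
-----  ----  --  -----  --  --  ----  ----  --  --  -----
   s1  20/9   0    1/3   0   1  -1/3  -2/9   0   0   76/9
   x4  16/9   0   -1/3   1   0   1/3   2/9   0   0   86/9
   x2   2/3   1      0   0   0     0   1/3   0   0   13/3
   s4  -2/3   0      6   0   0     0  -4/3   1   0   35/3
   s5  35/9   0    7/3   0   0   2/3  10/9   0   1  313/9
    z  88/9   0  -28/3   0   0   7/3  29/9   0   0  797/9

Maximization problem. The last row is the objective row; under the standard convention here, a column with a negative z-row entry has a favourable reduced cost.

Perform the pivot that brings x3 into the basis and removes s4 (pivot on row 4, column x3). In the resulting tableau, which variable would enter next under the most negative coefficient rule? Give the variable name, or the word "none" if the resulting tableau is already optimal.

none

Pivot element 6. New z-row = old z-row − (-28/3)·(row 4/6).
Updated z-row coefficients: x1: 236/27, x2: 0, x3: 0, x4: 0, s1: 0, s2: 7/3, s3: 31/27, s4: 14/9, s5: 0.
No coefficient is strictly negative; the tableau after this pivot is optimal.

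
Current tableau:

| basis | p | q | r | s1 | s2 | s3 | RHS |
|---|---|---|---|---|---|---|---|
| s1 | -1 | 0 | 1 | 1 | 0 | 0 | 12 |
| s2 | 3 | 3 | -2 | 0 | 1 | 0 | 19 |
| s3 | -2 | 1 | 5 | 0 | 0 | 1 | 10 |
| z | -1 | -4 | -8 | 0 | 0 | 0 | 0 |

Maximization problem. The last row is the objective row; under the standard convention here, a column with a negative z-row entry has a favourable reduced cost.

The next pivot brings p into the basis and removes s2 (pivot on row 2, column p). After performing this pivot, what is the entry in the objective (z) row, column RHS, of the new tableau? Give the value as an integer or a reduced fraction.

Pivot element is row 2, column p: 3.
Normalize row 2: new (row 2, RHS) = 19/3 = 19/3.
z-row ← z-row − (-1)·(new row 2): 0 − (-1)·(19/3) = 19/3.

19/3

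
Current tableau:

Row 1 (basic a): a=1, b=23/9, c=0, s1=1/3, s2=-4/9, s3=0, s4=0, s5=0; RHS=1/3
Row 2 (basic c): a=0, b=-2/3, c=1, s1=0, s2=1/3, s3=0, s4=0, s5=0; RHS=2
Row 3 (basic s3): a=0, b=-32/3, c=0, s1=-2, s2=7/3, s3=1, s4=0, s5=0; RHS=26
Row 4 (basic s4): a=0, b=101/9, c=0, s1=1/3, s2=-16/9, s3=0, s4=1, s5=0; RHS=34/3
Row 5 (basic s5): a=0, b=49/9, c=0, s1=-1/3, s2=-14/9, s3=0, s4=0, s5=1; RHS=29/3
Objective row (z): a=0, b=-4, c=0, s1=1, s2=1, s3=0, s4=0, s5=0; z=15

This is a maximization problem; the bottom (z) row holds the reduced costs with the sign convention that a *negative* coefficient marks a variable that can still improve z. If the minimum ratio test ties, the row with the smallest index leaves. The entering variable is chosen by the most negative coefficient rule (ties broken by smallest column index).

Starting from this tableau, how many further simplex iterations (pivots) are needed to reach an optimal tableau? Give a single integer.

pivot: b in, a out → z = 357/23
No improving column remains; optimal.

1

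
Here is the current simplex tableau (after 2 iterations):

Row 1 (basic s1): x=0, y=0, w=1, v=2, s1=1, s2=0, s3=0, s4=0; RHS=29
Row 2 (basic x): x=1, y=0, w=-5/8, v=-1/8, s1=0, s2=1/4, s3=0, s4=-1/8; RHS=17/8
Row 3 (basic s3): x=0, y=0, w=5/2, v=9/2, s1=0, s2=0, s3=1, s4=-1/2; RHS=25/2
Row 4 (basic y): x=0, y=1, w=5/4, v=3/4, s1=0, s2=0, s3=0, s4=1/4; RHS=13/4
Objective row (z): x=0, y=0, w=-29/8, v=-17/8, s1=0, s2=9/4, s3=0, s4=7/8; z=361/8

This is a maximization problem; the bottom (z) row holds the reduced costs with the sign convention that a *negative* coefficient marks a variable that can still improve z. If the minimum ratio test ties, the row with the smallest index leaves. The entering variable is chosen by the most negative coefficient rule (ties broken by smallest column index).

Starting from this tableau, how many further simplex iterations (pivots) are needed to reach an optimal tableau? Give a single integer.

pivot: w in, y out → z = 1091/20
No improving column remains; optimal.

1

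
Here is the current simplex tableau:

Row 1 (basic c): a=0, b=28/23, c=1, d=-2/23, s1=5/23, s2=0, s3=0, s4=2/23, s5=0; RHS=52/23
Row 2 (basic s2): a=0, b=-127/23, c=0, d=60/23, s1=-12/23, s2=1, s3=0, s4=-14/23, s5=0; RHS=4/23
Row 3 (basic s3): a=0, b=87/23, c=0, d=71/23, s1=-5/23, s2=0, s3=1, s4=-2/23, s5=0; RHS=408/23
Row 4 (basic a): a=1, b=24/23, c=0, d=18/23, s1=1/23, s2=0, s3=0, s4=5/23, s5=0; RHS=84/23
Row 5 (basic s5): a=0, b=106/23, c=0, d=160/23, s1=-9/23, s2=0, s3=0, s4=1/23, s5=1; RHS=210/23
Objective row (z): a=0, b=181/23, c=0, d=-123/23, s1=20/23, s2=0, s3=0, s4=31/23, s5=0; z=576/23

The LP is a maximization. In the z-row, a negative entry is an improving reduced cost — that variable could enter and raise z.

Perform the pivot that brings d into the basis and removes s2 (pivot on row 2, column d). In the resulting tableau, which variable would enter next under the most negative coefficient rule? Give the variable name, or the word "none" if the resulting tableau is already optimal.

b

Pivot element 60/23. New z-row = old z-row − (-123/23)·(row 2/(60/23)).
Updated z-row coefficients: a: 0, b: -69/20, c: 0, d: 0, s1: -1/5, s2: 41/20, s3: 0, s4: 1/10, s5: 0.
The most negative is -69/20 in column b, so b would enter next.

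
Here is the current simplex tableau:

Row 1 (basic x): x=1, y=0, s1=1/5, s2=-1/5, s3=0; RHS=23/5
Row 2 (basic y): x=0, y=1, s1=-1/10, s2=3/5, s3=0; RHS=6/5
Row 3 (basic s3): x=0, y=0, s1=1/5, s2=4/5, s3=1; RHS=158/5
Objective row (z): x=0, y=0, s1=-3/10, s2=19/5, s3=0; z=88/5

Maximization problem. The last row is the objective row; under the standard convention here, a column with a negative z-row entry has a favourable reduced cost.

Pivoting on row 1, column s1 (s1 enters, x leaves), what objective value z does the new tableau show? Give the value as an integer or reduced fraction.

49/2

Minimum ratio for s1: (23/5)/(1/5) = 23.
z changes by −(z-row coeff of s1)·ratio = −(-3/10)·23 = 69/10.
New z = 88/5 + (69/10) = 49/2.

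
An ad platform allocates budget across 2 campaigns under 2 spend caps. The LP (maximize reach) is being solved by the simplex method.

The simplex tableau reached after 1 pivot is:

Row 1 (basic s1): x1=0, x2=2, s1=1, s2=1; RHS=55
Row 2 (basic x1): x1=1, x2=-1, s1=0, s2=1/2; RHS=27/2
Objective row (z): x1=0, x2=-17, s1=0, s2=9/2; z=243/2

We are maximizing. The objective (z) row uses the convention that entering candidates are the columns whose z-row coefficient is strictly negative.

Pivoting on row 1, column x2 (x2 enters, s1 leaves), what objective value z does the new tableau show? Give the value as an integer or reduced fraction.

589

Minimum ratio for x2: 55/2 = 55/2.
z changes by −(z-row coeff of x2)·ratio = −(-17)·(55/2) = 935/2.
New z = 243/2 + (935/2) = 589.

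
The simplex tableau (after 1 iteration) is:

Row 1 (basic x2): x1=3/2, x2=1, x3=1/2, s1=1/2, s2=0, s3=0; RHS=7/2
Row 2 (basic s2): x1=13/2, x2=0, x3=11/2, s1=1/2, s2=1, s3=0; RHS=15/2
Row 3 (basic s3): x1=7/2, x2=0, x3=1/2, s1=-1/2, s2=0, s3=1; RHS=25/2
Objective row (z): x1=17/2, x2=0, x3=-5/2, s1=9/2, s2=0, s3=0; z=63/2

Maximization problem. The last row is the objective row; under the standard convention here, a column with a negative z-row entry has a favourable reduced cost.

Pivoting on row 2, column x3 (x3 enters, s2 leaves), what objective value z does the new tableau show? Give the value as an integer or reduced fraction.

Minimum ratio for x3: (15/2)/(11/2) = 15/11.
z changes by −(z-row coeff of x3)·ratio = −(-5/2)·(15/11) = 75/22.
New z = 63/2 + (75/22) = 384/11.

384/11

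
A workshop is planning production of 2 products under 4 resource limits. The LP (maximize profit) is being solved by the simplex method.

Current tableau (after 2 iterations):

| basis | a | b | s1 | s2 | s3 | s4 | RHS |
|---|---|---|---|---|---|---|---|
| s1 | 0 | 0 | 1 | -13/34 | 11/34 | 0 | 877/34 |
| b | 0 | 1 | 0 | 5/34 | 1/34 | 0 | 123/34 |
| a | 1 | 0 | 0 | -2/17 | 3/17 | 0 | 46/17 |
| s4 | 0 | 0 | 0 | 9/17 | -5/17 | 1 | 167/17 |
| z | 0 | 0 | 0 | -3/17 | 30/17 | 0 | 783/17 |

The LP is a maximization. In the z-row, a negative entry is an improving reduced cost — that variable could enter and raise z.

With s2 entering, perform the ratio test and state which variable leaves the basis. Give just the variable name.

Ratios: row 1 (s1): entry -13/34 ≤ 0, skip; row 2 (b): (123/34)/(5/34) = 123/5; row 3 (a): entry -2/17 ≤ 0, skip; row 4 (s4): (167/17)/(9/17) = 167/9.
Minimum ratio 167/9 is in the s4 row, so s4 leaves.

s4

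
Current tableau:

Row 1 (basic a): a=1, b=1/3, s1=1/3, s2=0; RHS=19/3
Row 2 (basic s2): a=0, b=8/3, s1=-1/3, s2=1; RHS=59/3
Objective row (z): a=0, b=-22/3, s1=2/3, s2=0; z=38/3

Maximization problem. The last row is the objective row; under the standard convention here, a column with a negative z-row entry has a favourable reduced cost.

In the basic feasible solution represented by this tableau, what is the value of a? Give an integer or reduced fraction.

a is basic (row 1); its value is the RHS of that row: 19/3.

19/3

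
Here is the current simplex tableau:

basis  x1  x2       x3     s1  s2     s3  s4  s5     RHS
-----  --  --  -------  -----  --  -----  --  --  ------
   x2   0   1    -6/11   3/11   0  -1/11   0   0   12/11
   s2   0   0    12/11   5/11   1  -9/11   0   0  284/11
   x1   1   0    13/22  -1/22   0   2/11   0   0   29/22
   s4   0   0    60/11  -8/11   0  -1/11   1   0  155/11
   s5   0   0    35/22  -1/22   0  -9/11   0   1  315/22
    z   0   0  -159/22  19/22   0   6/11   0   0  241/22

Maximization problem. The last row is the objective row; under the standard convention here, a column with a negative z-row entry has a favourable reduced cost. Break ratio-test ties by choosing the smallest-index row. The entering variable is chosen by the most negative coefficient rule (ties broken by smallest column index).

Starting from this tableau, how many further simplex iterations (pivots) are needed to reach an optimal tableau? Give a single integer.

1

pivot: x3 in, x1 out → z = 352/13
No improving column remains; optimal.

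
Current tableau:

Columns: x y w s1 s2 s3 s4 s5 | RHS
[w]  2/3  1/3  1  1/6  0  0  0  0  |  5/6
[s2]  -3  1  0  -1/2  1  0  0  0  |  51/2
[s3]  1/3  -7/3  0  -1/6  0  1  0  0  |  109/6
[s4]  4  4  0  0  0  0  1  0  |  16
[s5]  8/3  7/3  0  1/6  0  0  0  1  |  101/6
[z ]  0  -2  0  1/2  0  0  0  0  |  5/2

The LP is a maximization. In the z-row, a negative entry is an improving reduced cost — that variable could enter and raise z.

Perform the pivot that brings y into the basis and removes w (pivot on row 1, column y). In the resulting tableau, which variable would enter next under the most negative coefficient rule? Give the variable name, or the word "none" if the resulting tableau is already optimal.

Pivot element 1/3. New z-row = old z-row − (-2)·(row 1/(1/3)).
Updated z-row coefficients: x: 4, y: 0, w: 6, s1: 3/2, s2: 0, s3: 0, s4: 0, s5: 0.
No coefficient is strictly negative; the tableau after this pivot is optimal.

none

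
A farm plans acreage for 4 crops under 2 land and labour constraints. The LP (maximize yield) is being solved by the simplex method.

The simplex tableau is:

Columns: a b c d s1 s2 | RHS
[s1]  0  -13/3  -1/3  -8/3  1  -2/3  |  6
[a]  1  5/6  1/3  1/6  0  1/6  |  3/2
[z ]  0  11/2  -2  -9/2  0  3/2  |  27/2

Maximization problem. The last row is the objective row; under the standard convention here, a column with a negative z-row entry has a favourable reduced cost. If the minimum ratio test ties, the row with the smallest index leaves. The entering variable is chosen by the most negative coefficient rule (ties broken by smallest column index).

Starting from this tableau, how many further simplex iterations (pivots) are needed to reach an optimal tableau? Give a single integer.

pivot: d in, a out → z = 54
No improving column remains; optimal.

1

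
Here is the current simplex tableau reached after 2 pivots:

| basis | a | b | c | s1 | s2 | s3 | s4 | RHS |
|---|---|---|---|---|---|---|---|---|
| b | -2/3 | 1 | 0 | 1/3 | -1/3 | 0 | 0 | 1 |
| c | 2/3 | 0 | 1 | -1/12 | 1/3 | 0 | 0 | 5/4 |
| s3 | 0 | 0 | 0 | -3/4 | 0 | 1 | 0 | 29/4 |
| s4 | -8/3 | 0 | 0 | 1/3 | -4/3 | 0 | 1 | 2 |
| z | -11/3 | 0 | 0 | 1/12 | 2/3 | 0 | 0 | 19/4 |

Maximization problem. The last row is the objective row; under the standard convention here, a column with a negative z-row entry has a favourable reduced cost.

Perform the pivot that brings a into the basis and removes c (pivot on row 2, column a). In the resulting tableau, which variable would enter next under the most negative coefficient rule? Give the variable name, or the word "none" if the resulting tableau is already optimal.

Pivot element 2/3. New z-row = old z-row − (-11/3)·(row 2/(2/3)).
Updated z-row coefficients: a: 0, b: 0, c: 11/2, s1: -3/8, s2: 5/2, s3: 0, s4: 0.
The most negative is -3/8 in column s1, so s1 would enter next.

s1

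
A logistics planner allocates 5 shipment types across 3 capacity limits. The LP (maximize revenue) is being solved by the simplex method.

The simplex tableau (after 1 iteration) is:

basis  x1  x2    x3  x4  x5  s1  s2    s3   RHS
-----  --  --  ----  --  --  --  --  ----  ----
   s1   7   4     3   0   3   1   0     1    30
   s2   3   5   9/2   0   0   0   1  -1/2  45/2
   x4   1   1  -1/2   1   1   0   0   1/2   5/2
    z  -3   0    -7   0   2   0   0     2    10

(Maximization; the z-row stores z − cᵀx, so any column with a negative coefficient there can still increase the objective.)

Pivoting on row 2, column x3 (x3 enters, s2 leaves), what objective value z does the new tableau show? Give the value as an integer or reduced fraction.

Minimum ratio for x3: (45/2)/(9/2) = 5.
z changes by −(z-row coeff of x3)·ratio = −(-7)·5 = 35.
New z = 10 + 35 = 45.

45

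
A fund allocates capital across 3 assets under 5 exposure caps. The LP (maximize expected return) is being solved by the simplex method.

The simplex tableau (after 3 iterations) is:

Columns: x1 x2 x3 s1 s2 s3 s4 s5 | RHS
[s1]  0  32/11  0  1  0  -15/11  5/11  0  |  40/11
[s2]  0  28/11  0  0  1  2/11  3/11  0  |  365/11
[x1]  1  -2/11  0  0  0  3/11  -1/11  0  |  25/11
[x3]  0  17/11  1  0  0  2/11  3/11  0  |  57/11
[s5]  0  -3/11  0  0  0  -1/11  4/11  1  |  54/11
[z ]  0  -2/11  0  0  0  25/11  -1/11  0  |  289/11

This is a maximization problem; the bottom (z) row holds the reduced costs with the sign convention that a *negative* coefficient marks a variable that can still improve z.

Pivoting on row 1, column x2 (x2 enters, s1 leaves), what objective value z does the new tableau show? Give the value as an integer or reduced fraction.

Minimum ratio for x2: (40/11)/(32/11) = 5/4.
z changes by −(z-row coeff of x2)·ratio = −(-2/11)·(5/4) = 5/22.
New z = 289/11 + (5/22) = 53/2.

53/2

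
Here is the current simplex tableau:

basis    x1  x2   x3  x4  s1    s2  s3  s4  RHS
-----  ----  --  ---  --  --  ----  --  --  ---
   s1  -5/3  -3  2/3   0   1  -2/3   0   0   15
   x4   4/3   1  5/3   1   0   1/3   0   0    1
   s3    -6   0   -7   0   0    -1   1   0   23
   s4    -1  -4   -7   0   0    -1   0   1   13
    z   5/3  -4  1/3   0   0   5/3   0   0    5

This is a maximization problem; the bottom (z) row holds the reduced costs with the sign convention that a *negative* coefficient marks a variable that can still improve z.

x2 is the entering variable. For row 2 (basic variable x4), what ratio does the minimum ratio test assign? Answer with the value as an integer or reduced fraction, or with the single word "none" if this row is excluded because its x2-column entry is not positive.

Ratio = RHS / (x2 entry) = 1 / 1 = 1.

1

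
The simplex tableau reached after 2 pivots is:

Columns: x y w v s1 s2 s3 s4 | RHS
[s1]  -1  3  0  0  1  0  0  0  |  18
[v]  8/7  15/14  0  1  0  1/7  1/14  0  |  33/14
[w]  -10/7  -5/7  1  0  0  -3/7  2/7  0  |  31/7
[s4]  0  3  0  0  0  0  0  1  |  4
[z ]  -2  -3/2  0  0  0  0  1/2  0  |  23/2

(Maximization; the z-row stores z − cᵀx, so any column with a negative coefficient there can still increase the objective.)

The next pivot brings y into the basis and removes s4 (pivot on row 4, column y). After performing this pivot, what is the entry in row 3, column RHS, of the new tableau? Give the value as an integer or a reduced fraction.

113/21

Pivot element is row 4, column y: 3.
Normalize row 4: new (row 4, RHS) = 4/3 = 4/3.
row 3 ← row 3 − (-5/7)·(new row 4): 31/7 − (-5/7)·(4/3) = 113/21.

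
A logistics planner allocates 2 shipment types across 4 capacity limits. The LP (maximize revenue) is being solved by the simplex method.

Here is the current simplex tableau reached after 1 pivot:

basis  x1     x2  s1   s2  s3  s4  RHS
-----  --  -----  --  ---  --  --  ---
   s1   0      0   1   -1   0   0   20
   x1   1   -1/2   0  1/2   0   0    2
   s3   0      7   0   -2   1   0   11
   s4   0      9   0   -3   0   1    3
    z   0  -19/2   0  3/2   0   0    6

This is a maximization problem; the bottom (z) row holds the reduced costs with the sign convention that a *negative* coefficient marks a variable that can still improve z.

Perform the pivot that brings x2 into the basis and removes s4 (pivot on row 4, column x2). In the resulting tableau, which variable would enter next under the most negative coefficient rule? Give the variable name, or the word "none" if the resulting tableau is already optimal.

Pivot element 9. New z-row = old z-row − (-19/2)·(row 4/9).
Updated z-row coefficients: x1: 0, x2: 0, s1: 0, s2: -5/3, s3: 0, s4: 19/18.
The most negative is -5/3 in column s2, so s2 would enter next.

s2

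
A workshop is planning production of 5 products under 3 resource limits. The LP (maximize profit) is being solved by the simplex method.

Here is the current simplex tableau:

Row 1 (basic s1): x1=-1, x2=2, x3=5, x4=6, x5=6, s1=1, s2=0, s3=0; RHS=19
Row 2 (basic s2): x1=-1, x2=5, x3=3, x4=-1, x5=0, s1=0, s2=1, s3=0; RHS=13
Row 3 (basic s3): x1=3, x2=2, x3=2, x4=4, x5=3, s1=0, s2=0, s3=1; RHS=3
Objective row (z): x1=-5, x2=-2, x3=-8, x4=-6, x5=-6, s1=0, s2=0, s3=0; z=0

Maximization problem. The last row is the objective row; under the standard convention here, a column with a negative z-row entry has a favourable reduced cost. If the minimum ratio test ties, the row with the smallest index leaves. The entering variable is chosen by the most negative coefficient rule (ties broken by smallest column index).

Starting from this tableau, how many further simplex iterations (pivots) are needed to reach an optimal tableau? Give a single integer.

pivot: x3 in, s3 out → z = 12
No improving column remains; optimal.

1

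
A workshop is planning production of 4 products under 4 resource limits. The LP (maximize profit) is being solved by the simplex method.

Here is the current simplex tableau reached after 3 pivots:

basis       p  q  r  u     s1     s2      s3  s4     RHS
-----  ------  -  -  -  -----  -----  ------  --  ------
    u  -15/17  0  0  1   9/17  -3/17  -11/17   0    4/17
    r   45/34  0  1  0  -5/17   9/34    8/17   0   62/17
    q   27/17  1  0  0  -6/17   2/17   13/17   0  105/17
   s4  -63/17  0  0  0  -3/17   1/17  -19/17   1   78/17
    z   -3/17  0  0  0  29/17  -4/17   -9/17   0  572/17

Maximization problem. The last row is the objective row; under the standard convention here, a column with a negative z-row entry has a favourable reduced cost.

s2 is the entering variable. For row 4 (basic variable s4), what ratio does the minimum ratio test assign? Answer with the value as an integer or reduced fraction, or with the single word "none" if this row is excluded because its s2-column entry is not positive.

Ratio = RHS / (s2 entry) = (78/17) / (1/17) = 78.

78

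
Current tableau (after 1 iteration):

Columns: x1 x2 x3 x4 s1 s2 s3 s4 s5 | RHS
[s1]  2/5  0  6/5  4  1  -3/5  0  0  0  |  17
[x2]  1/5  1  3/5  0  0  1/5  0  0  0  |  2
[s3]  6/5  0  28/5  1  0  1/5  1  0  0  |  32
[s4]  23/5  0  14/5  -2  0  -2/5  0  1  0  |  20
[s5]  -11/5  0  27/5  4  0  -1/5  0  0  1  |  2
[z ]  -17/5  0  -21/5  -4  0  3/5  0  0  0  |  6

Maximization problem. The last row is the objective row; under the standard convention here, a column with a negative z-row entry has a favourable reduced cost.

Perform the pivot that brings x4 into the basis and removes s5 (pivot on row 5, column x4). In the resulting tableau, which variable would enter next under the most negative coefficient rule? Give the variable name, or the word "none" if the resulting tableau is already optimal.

x1

Pivot element 4. New z-row = old z-row − (-4)·(row 5/4).
Updated z-row coefficients: x1: -28/5, x2: 0, x3: 6/5, x4: 0, s1: 0, s2: 2/5, s3: 0, s4: 0, s5: 1.
The most negative is -28/5 in column x1, so x1 would enter next.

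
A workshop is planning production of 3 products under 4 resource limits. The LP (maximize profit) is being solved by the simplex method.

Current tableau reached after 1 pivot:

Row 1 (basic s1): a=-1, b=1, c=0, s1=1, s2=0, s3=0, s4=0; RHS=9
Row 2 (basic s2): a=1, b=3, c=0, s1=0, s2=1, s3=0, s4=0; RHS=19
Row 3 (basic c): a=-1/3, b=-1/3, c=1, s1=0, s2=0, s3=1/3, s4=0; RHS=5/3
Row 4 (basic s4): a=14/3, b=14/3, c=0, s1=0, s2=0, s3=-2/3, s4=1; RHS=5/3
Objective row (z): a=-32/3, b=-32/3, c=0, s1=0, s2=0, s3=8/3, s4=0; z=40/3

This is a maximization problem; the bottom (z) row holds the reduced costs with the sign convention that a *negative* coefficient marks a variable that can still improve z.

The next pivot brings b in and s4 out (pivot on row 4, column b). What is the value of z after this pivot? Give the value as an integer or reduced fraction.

120/7

Minimum ratio for b: (5/3)/(14/3) = 5/14.
z changes by −(z-row coeff of b)·ratio = −(-32/3)·(5/14) = 80/21.
New z = 40/3 + (80/21) = 120/7.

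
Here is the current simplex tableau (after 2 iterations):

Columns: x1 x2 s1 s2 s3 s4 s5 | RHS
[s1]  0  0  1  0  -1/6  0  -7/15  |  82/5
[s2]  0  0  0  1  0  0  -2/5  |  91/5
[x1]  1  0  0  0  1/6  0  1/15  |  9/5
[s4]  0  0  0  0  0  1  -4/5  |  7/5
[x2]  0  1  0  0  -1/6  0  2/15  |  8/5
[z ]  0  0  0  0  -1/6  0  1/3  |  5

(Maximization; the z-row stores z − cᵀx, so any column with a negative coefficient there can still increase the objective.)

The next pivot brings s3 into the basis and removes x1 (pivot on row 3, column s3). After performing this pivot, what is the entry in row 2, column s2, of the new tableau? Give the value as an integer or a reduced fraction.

Pivot element is row 3, column s3: 1/6.
Normalize row 3: new (row 3, s2) = 0/(1/6) = 0.
row 2 ← row 2 − 0·(new row 3): 1 − 0·0 = 1.

1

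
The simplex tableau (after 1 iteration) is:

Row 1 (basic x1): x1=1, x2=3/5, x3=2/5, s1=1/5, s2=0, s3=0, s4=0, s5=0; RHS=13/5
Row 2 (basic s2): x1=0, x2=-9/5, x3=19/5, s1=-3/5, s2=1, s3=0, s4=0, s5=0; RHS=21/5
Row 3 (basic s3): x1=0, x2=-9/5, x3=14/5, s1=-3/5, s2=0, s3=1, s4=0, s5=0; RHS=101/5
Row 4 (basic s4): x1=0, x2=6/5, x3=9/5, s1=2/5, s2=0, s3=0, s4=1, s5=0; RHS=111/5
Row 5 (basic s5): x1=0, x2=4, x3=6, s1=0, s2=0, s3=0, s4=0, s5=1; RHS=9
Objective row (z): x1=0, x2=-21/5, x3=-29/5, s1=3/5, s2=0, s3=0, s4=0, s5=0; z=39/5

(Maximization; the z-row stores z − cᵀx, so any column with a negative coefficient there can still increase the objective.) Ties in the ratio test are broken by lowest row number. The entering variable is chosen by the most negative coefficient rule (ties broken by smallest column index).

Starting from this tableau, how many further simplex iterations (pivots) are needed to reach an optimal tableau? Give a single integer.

3

pivot: x3 in, s2 out → z = 270/19
pivot: x2 in, s5 out → z = 216/13
pivot: s2 in, x3 out → z = 69/4
No improving column remains; optimal.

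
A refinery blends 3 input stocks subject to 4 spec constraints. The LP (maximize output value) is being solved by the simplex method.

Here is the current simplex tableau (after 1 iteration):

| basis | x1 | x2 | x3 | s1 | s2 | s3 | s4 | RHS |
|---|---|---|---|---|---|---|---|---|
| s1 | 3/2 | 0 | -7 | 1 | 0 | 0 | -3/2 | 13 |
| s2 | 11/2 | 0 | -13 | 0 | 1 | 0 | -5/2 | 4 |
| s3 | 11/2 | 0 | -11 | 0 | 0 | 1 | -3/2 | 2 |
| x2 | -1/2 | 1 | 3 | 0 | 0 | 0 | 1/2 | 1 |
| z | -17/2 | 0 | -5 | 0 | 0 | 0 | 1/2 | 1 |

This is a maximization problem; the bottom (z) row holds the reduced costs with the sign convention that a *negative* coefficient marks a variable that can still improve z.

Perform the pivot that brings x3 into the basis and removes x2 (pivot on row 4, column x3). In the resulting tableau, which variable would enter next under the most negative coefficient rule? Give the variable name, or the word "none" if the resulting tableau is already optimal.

Pivot element 3. New z-row = old z-row − (-5)·(row 4/3).
Updated z-row coefficients: x1: -28/3, x2: 5/3, x3: 0, s1: 0, s2: 0, s3: 0, s4: 4/3.
The most negative is -28/3 in column x1, so x1 would enter next.

x1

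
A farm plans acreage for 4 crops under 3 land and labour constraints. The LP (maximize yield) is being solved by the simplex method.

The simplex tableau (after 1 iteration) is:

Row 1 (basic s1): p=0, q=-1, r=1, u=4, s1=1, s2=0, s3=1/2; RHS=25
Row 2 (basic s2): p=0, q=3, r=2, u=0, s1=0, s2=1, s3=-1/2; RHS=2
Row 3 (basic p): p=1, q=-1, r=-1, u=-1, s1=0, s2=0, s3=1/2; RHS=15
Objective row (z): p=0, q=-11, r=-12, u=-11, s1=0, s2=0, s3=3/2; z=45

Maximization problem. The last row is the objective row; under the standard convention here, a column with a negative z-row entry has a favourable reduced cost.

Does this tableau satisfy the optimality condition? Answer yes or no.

Column q has objective-row coefficient -11, which is negative; an improving pivot exists, so not yet optimal.

no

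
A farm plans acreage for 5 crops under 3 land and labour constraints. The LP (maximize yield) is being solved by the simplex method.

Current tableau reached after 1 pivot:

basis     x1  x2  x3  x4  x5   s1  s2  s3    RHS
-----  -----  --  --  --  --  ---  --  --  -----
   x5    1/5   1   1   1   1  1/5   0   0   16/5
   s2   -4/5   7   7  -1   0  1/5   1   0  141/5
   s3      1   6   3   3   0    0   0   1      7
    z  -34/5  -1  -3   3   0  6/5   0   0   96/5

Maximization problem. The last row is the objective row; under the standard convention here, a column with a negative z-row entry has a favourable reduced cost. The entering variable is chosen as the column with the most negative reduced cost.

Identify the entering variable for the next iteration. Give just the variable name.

Objective-row coefficients: x1: -34/5, x2: -1, x3: -3, x4: 3, x5: 0, s1: 6/5, s2: 0, s3: 0.
The most negative is -34/5 in column x1, so x1 enters.

x1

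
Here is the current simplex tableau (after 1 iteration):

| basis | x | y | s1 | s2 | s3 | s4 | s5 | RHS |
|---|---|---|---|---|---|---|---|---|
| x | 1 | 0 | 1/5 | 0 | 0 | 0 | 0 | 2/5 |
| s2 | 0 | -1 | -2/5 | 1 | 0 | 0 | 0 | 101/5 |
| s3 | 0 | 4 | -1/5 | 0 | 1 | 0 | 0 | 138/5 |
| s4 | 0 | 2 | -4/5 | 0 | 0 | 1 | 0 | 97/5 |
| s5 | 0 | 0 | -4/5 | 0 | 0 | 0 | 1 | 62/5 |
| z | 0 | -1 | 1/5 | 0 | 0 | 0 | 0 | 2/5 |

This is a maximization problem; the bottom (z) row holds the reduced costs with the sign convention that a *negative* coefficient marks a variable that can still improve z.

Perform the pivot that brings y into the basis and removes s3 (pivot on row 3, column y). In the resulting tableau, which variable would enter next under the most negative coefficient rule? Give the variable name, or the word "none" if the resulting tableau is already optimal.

none

Pivot element 4. New z-row = old z-row − (-1)·(row 3/4).
Updated z-row coefficients: x: 0, y: 0, s1: 3/20, s2: 0, s3: 1/4, s4: 0, s5: 0.
No coefficient is strictly negative; the tableau after this pivot is optimal.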